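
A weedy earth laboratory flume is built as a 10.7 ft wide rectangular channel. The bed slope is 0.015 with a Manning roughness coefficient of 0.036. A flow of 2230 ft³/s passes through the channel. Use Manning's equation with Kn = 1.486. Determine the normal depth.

Manning's equation rearranged: A R^(2/3) = nQ / (1.486·√S) = 0.036 × 2230 / (1.486 × √0.015) = 441.1.
At y = 20.2 ft: A R^(2/3) = 565.3 — too large.
At y = 16.3 ft: A R^(2/3) = 441.5 — close enough.

y_n = 16.3 ft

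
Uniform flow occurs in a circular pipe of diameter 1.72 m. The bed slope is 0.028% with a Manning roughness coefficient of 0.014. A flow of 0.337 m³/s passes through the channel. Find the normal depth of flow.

Manning's equation rearranged: A R^(2/3) = nQ / (1·√S) = 0.014 × 0.337 / (√0.00028) = 0.282.
Trying y = 0.675 m: A R^(2/3) = 0.4307 — over.
Trying y = 0.43 m: A R^(2/3) = 0.1813 — short.
Trying y = 0.539 m: A R^(2/3) = 0.282 — matches.

y_n = 0.539 m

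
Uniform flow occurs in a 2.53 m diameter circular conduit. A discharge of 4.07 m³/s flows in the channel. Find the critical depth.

At critical depth, Q² T / (g A³) = 1, i.e. A³/T = Q²/g = 4.07²/9.81 = 1.689.
Trying y = 0.974 m: A³/T = 2.306 — over.
Trying y = 0.705 m: A³/T = 0.661 — short.
Trying y = 0.898 m: A³/T = 1.686 — ≈ 1.689.

y_c = 0.898 m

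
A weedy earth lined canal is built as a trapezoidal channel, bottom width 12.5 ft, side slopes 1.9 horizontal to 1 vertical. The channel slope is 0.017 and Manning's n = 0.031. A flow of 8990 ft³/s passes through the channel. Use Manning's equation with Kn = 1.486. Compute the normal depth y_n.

y_n = 11.8 ft

Manning's equation rearranged: A R^(2/3) = nQ / (1.486·√S) = 0.031 × 8990 / (1.486 × √0.017) = 1438.
Trying y = 14.4 ft: A R^(2/3) = 2242 — over.
Trying y = 9.51 ft: A R^(2/3) = 900.4 — short.
Trying y = 11.8 ft: A R^(2/3) = 1439 — matches.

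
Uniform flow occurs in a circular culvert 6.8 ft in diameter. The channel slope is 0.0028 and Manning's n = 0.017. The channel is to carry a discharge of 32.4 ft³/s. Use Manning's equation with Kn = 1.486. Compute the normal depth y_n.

Manning's equation rearranged: A R^(2/3) = nQ / (1.486·√S) = 0.017 × 32.4 / (1.486 × √0.0028) = 7.005.
Trying y = 1.94 ft: A R^(2/3) = 9.188 — high.
Trying y = 1.19 ft: A R^(2/3) = 3.452 — low.
Trying y = 1.69 ft: A R^(2/3) = 7.004 — ≈ 7.005.

y_n = 1.69 ft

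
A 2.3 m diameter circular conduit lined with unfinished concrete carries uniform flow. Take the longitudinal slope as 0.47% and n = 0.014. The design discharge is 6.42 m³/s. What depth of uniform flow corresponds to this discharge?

Manning's equation rearranged: A R^(2/3) = nQ / (1·√S) = 0.014 × 6.42 / (√0.0047) = 1.311.
At y = 0.957 m: A R^(2/3) = 1.04 — short.
At y = 1.2 m: A R^(2/3) = 1.543 — over.
At y = 1.09 m: A R^(2/3) = 1.31 — matches.

y_n = 1.09 m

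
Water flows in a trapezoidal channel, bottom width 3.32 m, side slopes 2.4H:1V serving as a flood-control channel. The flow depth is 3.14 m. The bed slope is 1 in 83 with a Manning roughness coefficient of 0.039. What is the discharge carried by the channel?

With bottom width b = 3.32 m and side slope z = 2.4: A = (b + zy)y = (3.32 + 2.4×3.14)×3.14 = 34.09 m²; P = b + 2y√(1+z²) = 3.32 + 2×3.14×2.6 = 19.65 m.
Hydraulic radius R = A/P = 34.09/19.65 = 1.735 m.
Manning's equation: Q = (1/n) A R^(2/3) S^(1/2) = (1/0.039) × 34.09 × 1.735^(2/3) × 0.01205^(1/2) = 139 m³/s.

Q = 139 m³/s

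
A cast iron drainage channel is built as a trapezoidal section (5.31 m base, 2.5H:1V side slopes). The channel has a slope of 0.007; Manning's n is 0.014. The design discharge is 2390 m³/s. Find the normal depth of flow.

Manning's equation rearranged: A R^(2/3) = nQ / (1·√S) = 0.014 × 2390 / (√0.007) = 399.9.
Try y = 4.92 m: A R^(2/3) = 169 — low.
Try y = 7.13 m: A R^(2/3) = 399.9 — matches.

y_n = 7.13 m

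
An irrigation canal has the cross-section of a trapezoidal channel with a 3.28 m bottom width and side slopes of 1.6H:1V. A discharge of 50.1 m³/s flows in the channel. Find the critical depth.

At critical depth, Q² T / (g A³) = 1, i.e. A³/T = Q²/g = 50.1²/9.81 = 255.9.
Trying y = 1.49 m: A³/T = 74.69 — short.
Trying y = 2.45 m: A³/T = 493.6 — over.
Trying y = 2.07 m: A³/T = 256.5 — ≈ 255.9.

y_c = 2.07 m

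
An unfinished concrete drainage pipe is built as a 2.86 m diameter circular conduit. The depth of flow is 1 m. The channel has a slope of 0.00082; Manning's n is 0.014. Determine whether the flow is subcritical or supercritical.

For a circular section of diameter D = 2.86 m at depth y = 1 m, the central angle is θ = 2 arccos(1 − 2y/D) = 2.531 rad. Then A = (D²/8)(θ − sin θ) = 2.001 m² and P = Dθ/2 = 3.619 m.
Hydraulic radius R = A/P = 2.001/3.619 = 0.553 m.
V = (1/n) R^(2/3) √S = (1/0.014) × 0.553^(2/3) × √0.00082 = 1.378 m/s. Hydraulic depth D_h = A/T = 2.001/2.728 = 0.7336 m.
Froude number Fr = V/√(g·D_h) = 1.378/√(9.81×0.7336) = 0.514, which is less than 1, so the flow is subcritical.

subcritical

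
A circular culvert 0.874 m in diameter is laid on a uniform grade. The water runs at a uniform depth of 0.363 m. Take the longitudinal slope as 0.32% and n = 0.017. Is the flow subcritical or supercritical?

subcritical

For a circular section of diameter D = 0.874 m at depth y = 0.363 m, the central angle is θ = 2 arccos(1 − 2y/D) = 2.801 rad. Then A = (D²/8)(θ − sin θ) = 0.2356 m² and P = Dθ/2 = 1.224 m.
Hydraulic radius R = A/P = 0.2356/1.224 = 0.1925 m.
V = (1/n) R^(2/3) √S = (1/0.017) × 0.1925^(2/3) × √0.0032 = 1.109 m/s. Hydraulic depth D_h = A/T = 0.2356/0.8614 = 0.2735 m.
Froude number Fr = V/√(g·D_h) = 1.109/√(9.81×0.2735) = 0.677, which is less than 1, so the flow is subcritical.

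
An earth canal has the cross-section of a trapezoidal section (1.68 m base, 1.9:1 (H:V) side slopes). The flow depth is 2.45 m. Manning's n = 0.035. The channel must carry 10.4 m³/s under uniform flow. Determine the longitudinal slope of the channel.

S = 0.000399

With bottom width b = 1.68 m and side slope z = 1.9: A = (b + zy)y = (1.68 + 1.9×2.45)×2.45 = 15.52 m²; P = b + 2y√(1+z²) = 1.68 + 2×2.45×2.147 = 12.2 m.
Hydraulic radius R = A/P = 15.52/12.2 = 1.272 m.
From Manning's equation, S = [nQ / (1 A R^(2/3))]² = [0.035 × 10.4 / (1 × 15.52 × 1.272^(2/3))]² = 0.000399.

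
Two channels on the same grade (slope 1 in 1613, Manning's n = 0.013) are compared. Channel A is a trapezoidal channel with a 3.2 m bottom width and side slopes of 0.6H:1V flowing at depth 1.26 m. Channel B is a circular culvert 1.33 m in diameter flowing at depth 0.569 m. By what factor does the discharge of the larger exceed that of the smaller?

17.1

Channel A: With bottom width b = 3.2 m and side slope z = 0.6: A = (b + zy)y = (3.2 + 0.6×1.26)×1.26 = 4.985 m²; P = b + 2y√(1+z²) = 3.2 + 2×1.26×1.166 = 6.139 m. Hydraulic radius R = A/P = 4.985/6.139 = 0.812 m. Q_A = (1/0.013)·4.985·0.812^(2/3)·√0.00062 = 8.309 m³/s.
Channel B: For a circular section of diameter D = 1.33 m at depth y = 0.569 m, the central angle is θ = 2 arccos(1 − 2y/D) = 2.852 rad. Then A = (D²/8)(θ − sin θ) = 0.5674 m² and P = Dθ/2 = 1.896 m. Hydraulic radius R = A/P = 0.5674/1.896 = 0.2992 m. Q_B = (1/0.013)·0.5674·0.2992^(2/3)·√0.00062 = 0.4861 m³/s.
The larger discharge is 8.309 m³/s and the smaller is 0.4861 m³/s; the ratio is 17.1.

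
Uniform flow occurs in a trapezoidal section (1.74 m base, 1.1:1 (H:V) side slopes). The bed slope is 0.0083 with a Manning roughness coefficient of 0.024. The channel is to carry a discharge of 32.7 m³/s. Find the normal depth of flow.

Manning's equation rearranged: A R^(2/3) = nQ / (1·√S) = 0.024 × 32.7 / (√0.0083) = 8.614.
Try y = 2.55 m: A R^(2/3) = 13.4 — over.
Try y = 1.56 m: A R^(2/3) = 4.82 — short.
Try y = 2.07 m: A R^(2/3) = 8.608 — ≈ 8.614.

y_n = 2.07 m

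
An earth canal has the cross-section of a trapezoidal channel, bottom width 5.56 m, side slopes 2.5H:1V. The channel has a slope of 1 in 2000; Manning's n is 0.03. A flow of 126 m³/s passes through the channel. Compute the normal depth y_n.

y_n = 4.88 m

Manning's equation rearranged: A R^(2/3) = nQ / (1·√S) = 0.03 × 126 / (√0.0005) = 169.
At y = 6.17 m: A R^(2/3) = 289.2 — too large.
At y = 3.53 m: A R^(2/3) = 82.39 — too small.
At y = 4.88 m: A R^(2/3) = 169 — close enough.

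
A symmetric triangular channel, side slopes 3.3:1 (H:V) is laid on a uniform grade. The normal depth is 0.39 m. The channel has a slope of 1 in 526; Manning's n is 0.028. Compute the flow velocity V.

V = 0.509 m/s

For a triangular section with side slope z = 3.3: A = zy² = 3.3×0.39² = 0.5019 m²; P = 2y√(1+z²) = 2×0.39×3.448 = 2.69 m.
Hydraulic radius R = A/P = 0.5019/2.69 = 0.1866 m.
From Manning's equation, V = (1/n) R^(2/3) S^(1/2) = (1/0.028) × 0.1866^(2/3) × 0.001901^(1/2) = 0.509 m/s.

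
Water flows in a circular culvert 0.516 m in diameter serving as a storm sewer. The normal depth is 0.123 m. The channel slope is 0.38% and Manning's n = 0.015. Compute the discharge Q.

For a circular section of diameter D = 0.516 m at depth y = 0.123 m, the central angle is θ = 2 arccos(1 − 2y/D) = 2.04 rad. Then A = (D²/8)(θ − sin θ) = 0.03822 m² and P = Dθ/2 = 0.5264 m.
Hydraulic radius R = A/P = 0.03822/0.5264 = 0.07261 m.
Manning's equation: Q = (1/n) A R^(2/3) S^(1/2) = (1/0.015) × 0.03822 × 0.07261^(2/3) × 0.0038^(1/2) = 0.0273 m³/s.

Q = 0.0273 m³/s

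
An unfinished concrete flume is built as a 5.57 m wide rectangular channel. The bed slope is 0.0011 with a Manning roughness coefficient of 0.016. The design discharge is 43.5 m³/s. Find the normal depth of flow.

Manning's equation rearranged: A R^(2/3) = nQ / (1·√S) = 0.016 × 43.5 / (√0.0011) = 20.99.
At y = 2.58 m: A R^(2/3) = 17.46 — too small.
At y = 3.36 m: A R^(2/3) = 24.77 — too large.
At y = 2.96 m: A R^(2/3) = 20.97 — matches.

y_n = 2.96 m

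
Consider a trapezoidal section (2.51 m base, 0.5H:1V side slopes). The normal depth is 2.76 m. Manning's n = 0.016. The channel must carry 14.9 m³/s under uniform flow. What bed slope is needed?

With bottom width b = 2.51 m and side slope z = 0.5: A = (b + zy)y = (2.51 + 0.5×2.76)×2.76 = 10.74 m²; P = b + 2y√(1+z²) = 2.51 + 2×2.76×1.118 = 8.682 m.
Hydraulic radius R = A/P = 10.74/8.682 = 1.237 m.
From Manning's equation, S = [nQ / (1 A R^(2/3))]² = [0.016 × 14.9 / (1 × 10.74 × 1.237^(2/3))]² = 0.000371.

S = 0.000371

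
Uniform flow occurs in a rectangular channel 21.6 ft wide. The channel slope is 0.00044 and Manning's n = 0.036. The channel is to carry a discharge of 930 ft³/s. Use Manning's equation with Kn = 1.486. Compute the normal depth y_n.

y_n = 14.7 ft

Manning's equation rearranged: A R^(2/3) = nQ / (1.486·√S) = 0.036 × 930 / (1.486 × √0.00044) = 1074.
Trying y = 12.9 ft: A R^(2/3) = 907.6 — too small.
Trying y = 14.7 ft: A R^(2/3) = 1075 — close enough.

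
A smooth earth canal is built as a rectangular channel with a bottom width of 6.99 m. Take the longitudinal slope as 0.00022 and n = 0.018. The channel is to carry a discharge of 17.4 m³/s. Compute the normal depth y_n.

Manning's equation rearranged: A R^(2/3) = nQ / (1·√S) = 0.018 × 17.4 / (√0.00022) = 21.12.
Try y = 2.06 m: A R^(2/3) = 17.12 — short.
Try y = 2.79 m: A R^(2/3) = 26.14 — over.
Try y = 2.39 m: A R^(2/3) = 21.1 — ≈ 21.12.

y_n = 2.39 m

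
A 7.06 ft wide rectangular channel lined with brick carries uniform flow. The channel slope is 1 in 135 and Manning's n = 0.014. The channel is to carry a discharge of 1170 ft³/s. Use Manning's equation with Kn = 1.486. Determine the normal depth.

y_n = 9.64 ft

Manning's equation rearranged: A R^(2/3) = nQ / (1.486·√S) = 0.014 × 1170 / (1.486 × √0.007407) = 128.1.
Try y = 8.28 ft: A R^(2/3) = 107 — short.
Try y = 11.3 ft: A R^(2/3) = 154.3 — over.
Try y = 9.64 ft: A R^(2/3) = 128.2 — close enough.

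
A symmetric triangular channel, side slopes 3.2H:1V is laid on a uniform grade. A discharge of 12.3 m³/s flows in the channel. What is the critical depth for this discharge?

At critical depth, Q² T / (g A³) = 1, i.e. A³/T = Q²/g = 12.3²/9.81 = 15.42.
At y = 1.11 m: A³/T = 8.627 — too small.
At y = 1.35 m: A³/T = 22.96 — too large.
At y = 1.25 m: A³/T = 15.62 — ≈ 15.42.

y_c = 1.25 m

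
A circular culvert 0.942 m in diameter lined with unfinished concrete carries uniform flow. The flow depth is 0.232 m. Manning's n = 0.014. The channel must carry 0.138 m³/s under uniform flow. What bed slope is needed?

S = 0.00299

For a circular section of diameter D = 0.942 m at depth y = 0.232 m, the central angle is θ = 2 arccos(1 − 2y/D) = 2.077 rad. Then A = (D²/8)(θ − sin θ) = 0.1334 m² and P = Dθ/2 = 0.9784 m.
Hydraulic radius R = A/P = 0.1334/0.9784 = 0.1364 m.
From Manning's equation, S = [nQ / (1 A R^(2/3))]² = [0.014 × 0.138 / (1 × 0.1334 × 0.1364^(2/3))]² = 0.00299.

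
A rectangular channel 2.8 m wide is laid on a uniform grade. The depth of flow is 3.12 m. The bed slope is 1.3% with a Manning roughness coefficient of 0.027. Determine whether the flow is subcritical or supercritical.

Flow area A = b·y = 2.8 × 3.12 = 8.736 m². Wetted perimeter P = b + 2y = 2.8 + 2×3.12 = 9.04 m.
Hydraulic radius R = A/P = 8.736/9.04 = 0.9664 m.
V = (1/n) R^(2/3) √S = (1/0.027) × 0.9664^(2/3) × √0.013 = 4.128 m/s. Hydraulic depth D_h = A/T = 8.736/2.8 = 3.12 m.
Froude number Fr = V/√(g·D_h) = 4.128/√(9.81×3.12) = 0.746, which is less than 1, so the flow is subcritical.

subcritical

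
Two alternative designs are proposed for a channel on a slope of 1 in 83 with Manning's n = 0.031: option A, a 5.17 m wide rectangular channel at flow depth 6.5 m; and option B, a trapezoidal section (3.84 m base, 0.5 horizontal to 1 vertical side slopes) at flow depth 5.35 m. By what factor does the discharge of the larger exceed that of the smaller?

Channel A: Flow area A = b·y = 5.17 × 6.5 = 33.6 m². Wetted perimeter P = b + 2y = 5.17 + 2×6.5 = 18.17 m. Hydraulic radius R = A/P = 33.6/18.17 = 1.849 m. Q_A = (1/0.031)·33.6·1.849^(2/3)·√0.01205 = 179.3 m³/s.
Channel B: With bottom width b = 3.84 m and side slope z = 0.5: A = (b + zy)y = (3.84 + 0.5×5.35)×5.35 = 34.86 m²; P = b + 2y√(1+z²) = 3.84 + 2×5.35×1.118 = 15.8 m. Hydraulic radius R = A/P = 34.86/15.8 = 2.206 m. Q_B = (1/0.031)·34.86·2.206^(2/3)·√0.01205 = 209.1 m³/s.
The larger discharge is 209.1 m³/s and the smaller is 179.3 m³/s; the ratio is 1.17.

1.17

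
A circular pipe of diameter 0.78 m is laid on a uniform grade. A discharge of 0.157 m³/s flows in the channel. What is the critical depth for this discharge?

At critical depth, Q² T / (g A³) = 1, i.e. A³/T = Q²/g = 0.157²/9.81 = 0.002513.
Try y = 0.28 m: A³/T = 0.004906 — too large.
Try y = 0.235 m: A³/T = 0.002492 — ≈ 0.002513.

y_c = 0.235 m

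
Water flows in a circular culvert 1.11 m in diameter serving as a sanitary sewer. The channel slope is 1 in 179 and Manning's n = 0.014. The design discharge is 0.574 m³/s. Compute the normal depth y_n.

y_n = 0.387 m

Manning's equation rearranged: A R^(2/3) = nQ / (1·√S) = 0.014 × 0.574 / (√0.005587) = 0.1075.
Try y = 0.479 m: A R^(2/3) = 0.1592 — high.
Try y = 0.387 m: A R^(2/3) = 0.1075 — close enough.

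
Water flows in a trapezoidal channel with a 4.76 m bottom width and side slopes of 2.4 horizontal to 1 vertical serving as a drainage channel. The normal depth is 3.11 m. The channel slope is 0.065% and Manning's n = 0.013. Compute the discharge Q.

With bottom width b = 4.76 m and side slope z = 2.4: A = (b + zy)y = (4.76 + 2.4×3.11)×3.11 = 38.02 m²; P = b + 2y√(1+z²) = 4.76 + 2×3.11×2.6 = 20.93 m.
Hydraulic radius R = A/P = 38.02/20.93 = 1.816 m.
Manning's equation: Q = (1/n) A R^(2/3) S^(1/2) = (1/0.013) × 38.02 × 1.816^(2/3) × 0.00065^(1/2) = 111 m³/s.

Q = 111 m³/s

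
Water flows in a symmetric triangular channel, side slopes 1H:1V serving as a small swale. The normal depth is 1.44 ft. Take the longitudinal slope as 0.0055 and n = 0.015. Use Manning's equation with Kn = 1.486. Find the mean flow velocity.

V = 4.68 ft/s

For a triangular section with side slope z = 1: A = zy² = 1×1.44² = 2.074 ft²; P = 2y√(1+z²) = 2×1.44×1.414 = 4.073 ft.
Hydraulic radius R = A/P = 2.074/4.073 = 0.5091 ft.
From Manning's equation, V = (1.486/n) R^(2/3) S^(1/2) = (1.486/0.015) × 0.5091^(2/3) × 0.0055^(1/2) = 4.68 ft/s.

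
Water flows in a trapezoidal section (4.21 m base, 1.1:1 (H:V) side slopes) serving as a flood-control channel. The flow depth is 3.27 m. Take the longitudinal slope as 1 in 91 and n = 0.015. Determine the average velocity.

With bottom width b = 4.21 m and side slope z = 1.1: A = (b + zy)y = (4.21 + 1.1×3.27)×3.27 = 25.53 m²; P = b + 2y√(1+z²) = 4.21 + 2×3.27×1.487 = 13.93 m.
Hydraulic radius R = A/P = 25.53/13.93 = 1.832 m.
From Manning's equation, V = (1/n) R^(2/3) S^(1/2) = (1/0.015) × 1.832^(2/3) × 0.01099^(1/2) = 10.5 m/s.

V = 10.5 m/s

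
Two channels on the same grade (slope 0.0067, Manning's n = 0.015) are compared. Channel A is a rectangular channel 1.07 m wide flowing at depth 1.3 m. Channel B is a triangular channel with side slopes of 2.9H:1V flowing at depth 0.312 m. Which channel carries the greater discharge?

Channel A: Flow area A = b·y = 1.07 × 1.3 = 1.391 m². Wetted perimeter P = b + 2y = 1.07 + 2×1.3 = 3.67 m. Hydraulic radius R = A/P = 1.391/3.67 = 0.379 m. Q_A = (1/0.015)·1.391·0.379^(2/3)·√0.0067 = 3.975 m³/s.
Channel B: For a triangular section with side slope z = 2.9: A = zy² = 2.9×0.312² = 0.2823 m²; P = 2y√(1+z²) = 2×0.312×3.068 = 1.914 m. Hydraulic radius R = A/P = 0.2823/1.914 = 0.1475 m. Q_B = (1/0.015)·0.2823·0.1475^(2/3)·√0.0067 = 0.43 m³/s.
Q_A = 3.975 m³/s vs Q_B = 0.43 m³/s, so channel A carries more.

channel A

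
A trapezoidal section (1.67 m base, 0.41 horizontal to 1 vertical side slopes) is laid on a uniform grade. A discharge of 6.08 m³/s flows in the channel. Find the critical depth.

At critical depth, Q² T / (g A³) = 1, i.e. A³/T = Q²/g = 6.08²/9.81 = 3.768.
Try y = 0.751 m: A³/T = 1.434 — low.
Try y = 1.14 m: A³/T = 5.554 — high.
Try y = 1.01 m: A³/T = 3.733 — ≈ 3.768.

y_c = 1.01 m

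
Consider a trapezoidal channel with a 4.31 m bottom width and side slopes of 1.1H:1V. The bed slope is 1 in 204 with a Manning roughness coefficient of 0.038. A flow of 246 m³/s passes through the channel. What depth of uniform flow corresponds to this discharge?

y_n = 5.97 m

Manning's equation rearranged: A R^(2/3) = nQ / (1·√S) = 0.038 × 246 / (√0.004902) = 133.5.
Trying y = 7.08 m: A R^(2/3) = 192.8 — too large.
Trying y = 4.77 m: A R^(2/3) = 83.19 — too small.
Trying y = 5.97 m: A R^(2/3) = 133.4 — close enough.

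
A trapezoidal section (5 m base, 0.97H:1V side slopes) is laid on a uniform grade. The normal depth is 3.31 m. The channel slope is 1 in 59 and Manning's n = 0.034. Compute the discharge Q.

Q = 160 m³/s

With bottom width b = 5 m and side slope z = 0.97: A = (b + zy)y = (5 + 0.97×3.31)×3.31 = 27.18 m²; P = b + 2y√(1+z²) = 5 + 2×3.31×1.393 = 14.22 m.
Hydraulic radius R = A/P = 27.18/14.22 = 1.911 m.
Manning's equation: Q = (1/n) A R^(2/3) S^(1/2) = (1/0.034) × 27.18 × 1.911^(2/3) × 0.01695^(1/2) = 160 m³/s.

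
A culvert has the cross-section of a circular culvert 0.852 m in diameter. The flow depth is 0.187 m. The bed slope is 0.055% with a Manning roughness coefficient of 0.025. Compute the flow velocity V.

V = 0.217 m/s

For a circular section of diameter D = 0.852 m at depth y = 0.187 m, the central angle is θ = 2 arccos(1 − 2y/D) = 1.95 rad. Then A = (D²/8)(θ − sin θ) = 0.09269 m² and P = Dθ/2 = 0.8308 m.
Hydraulic radius R = A/P = 0.09269/0.8308 = 0.1116 m.
From Manning's equation, V = (1/n) R^(2/3) S^(1/2) = (1/0.025) × 0.1116^(2/3) × 0.00055^(1/2) = 0.217 m/s.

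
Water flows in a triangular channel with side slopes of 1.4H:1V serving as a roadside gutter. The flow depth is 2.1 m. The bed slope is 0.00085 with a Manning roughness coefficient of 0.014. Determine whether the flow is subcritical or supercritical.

For a triangular section with side slope z = 1.4: A = zy² = 1.4×2.1² = 6.174 m²; P = 2y√(1+z²) = 2×2.1×1.72 = 7.226 m.
Hydraulic radius R = A/P = 6.174/7.226 = 0.8544 m.
V = (1/n) R^(2/3) √S = (1/0.014) × 0.8544^(2/3) × √0.00085 = 1.875 m/s. Hydraulic depth D_h = A/T = 6.174/5.88 = 1.05 m.
Froude number Fr = V/√(g·D_h) = 1.875/√(9.81×1.05) = 0.584, which is less than 1, so the flow is subcritical.

subcritical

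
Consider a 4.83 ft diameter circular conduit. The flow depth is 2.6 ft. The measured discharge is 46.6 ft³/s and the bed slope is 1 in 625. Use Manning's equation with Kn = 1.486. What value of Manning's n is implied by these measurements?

For a circular section of diameter D = 4.83 ft at depth y = 2.6 ft, the central angle is θ = 2 arccos(1 − 2y/D) = 3.295 rad. Then A = (D²/8)(θ − sin θ) = 10.05 ft² and P = Dθ/2 = 7.957 ft.
Hydraulic radius R = A/P = 10.05/7.957 = 1.263 ft.
Rearranging Manning's equation: n = (1.486/Q) A R^(2/3) S^(1/2) = (1.486/46.6) × 10.05 × 1.263^(2/3) × √0.0016 = 0.015.

n = 0.015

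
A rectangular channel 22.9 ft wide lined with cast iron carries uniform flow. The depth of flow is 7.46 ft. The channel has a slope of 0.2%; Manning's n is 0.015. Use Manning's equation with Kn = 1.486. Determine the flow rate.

Q = 2070 ft³/s

Flow area A = b·y = 22.9 × 7.46 = 170.8 ft². Wetted perimeter P = b + 2y = 22.9 + 2×7.46 = 37.82 ft.
Hydraulic radius R = A/P = 170.8/37.82 = 4.517 ft.
Manning's equation: Q = (1.486/n) A R^(2/3) S^(1/2) = (1.486/0.015) × 170.8 × 4.517^(2/3) × 0.002^(1/2) = 2070 ft³/s.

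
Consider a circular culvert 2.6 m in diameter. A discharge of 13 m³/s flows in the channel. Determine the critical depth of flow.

y_c = 1.63 m

At critical depth, Q² T / (g A³) = 1, i.e. A³/T = Q²/g = 13²/9.81 = 17.23.
At y = 1.87 m: A³/T = 29.23 — high.
At y = 1.63 m: A³/T = 17.1 — close enough.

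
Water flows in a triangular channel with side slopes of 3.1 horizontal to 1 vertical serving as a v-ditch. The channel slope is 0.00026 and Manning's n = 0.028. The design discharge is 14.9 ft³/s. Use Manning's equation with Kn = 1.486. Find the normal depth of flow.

Manning's equation rearranged: A R^(2/3) = nQ / (1.486·√S) = 0.028 × 14.9 / (1.486 × √0.00026) = 17.41.
Trying y = 1.87 ft: A R^(2/3) = 10.03 — short.
Trying y = 2.6 ft: A R^(2/3) = 24.15 — over.
Trying y = 2.3 ft: A R^(2/3) = 17.42 — ≈ 17.41.

y_n = 2.3 ft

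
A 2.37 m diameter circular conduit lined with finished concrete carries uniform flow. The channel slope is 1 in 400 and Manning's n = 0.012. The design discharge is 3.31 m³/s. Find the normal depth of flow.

Manning's equation rearranged: A R^(2/3) = nQ / (1·√S) = 0.012 × 3.31 / (√0.0025) = 0.7944.
At y = 0.681 m: A R^(2/3) = 0.5605 — too small.
At y = 0.989 m: A R^(2/3) = 1.133 — too large.
At y = 0.817 m: A R^(2/3) = 0.7952 — matches.

y_n = 0.817 m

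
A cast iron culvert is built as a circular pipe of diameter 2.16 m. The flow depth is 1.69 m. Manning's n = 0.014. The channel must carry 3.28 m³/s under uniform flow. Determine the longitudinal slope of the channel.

For a circular section of diameter D = 2.16 m at depth y = 1.69 m, the central angle is θ = 2 arccos(1 − 2y/D) = 4.342 rad. Then A = (D²/8)(θ − sin θ) = 3.076 m² and P = Dθ/2 = 4.689 m.
Hydraulic radius R = A/P = 3.076/4.689 = 0.6559 m.
From Manning's equation, S = [nQ / (1 A R^(2/3))]² = [0.014 × 3.28 / (1 × 3.076 × 0.6559^(2/3))]² = 0.000391.

S = 0.000391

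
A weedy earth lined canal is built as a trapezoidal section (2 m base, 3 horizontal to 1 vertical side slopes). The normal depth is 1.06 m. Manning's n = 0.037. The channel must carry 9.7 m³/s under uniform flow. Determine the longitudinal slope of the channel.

With bottom width b = 2 m and side slope z = 3: A = (b + zy)y = (2 + 3×1.06)×1.06 = 5.491 m²; P = b + 2y√(1+z²) = 2 + 2×1.06×3.162 = 8.704 m.
Hydraulic radius R = A/P = 5.491/8.704 = 0.6308 m.
From Manning's equation, S = [nQ / (1 A R^(2/3))]² = [0.037 × 9.7 / (1 × 5.491 × 0.6308^(2/3))]² = 0.0079.

S = 0.0079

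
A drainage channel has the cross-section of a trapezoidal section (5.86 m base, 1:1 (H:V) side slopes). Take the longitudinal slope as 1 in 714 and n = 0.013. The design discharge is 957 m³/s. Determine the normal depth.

y_n = 8.76 m

Manning's equation rearranged: A R^(2/3) = nQ / (1·√S) = 0.013 × 957 / (√0.001401) = 332.4.
At y = 11 m: A R^(2/3) = 543.5 — high.
At y = 8.76 m: A R^(2/3) = 332.3 — ≈ 332.4.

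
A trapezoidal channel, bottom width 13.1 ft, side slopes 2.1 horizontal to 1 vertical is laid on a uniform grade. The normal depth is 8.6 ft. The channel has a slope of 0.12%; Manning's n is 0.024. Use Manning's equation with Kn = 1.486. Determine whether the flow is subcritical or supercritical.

subcritical

With bottom width b = 13.1 ft and side slope z = 2.1: A = (b + zy)y = (13.1 + 2.1×8.6)×8.6 = 268 ft²; P = b + 2y√(1+z²) = 13.1 + 2×8.6×2.326 = 53.11 ft.
Hydraulic radius R = A/P = 268/53.11 = 5.046 ft.
V = (1.486/n) R^(2/3) √S = (1.486/0.024) × 5.046^(2/3) × √0.0012 = 6.31 ft/s. Hydraulic depth D_h = A/T = 268/49.22 = 5.444 ft.
Froude number Fr = V/√(g·D_h) = 6.31/√(32.2×5.444) = 0.477, which is less than 1, so the flow is subcritical.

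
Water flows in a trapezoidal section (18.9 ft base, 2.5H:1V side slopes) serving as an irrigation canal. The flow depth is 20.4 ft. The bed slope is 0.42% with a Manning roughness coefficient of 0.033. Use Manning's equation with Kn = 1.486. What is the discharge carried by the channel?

Q = 20700 ft³/s

With bottom width b = 18.9 ft and side slope z = 2.5: A = (b + zy)y = (18.9 + 2.5×20.4)×20.4 = 1426 ft²; P = b + 2y√(1+z²) = 18.9 + 2×20.4×2.693 = 128.8 ft.
Hydraulic radius R = A/P = 1426/128.8 = 11.07 ft.
Manning's equation: Q = (1.486/n) A R^(2/3) S^(1/2) = (1.486/0.033) × 1426 × 11.07^(2/3) × 0.0042^(1/2) = 20700 ft³/s.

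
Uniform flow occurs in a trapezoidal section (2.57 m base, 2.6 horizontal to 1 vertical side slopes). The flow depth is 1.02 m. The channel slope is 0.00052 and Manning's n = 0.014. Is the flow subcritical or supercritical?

With bottom width b = 2.57 m and side slope z = 2.6: A = (b + zy)y = (2.57 + 2.6×1.02)×1.02 = 5.326 m²; P = b + 2y√(1+z²) = 2.57 + 2×1.02×2.786 = 8.253 m.
Hydraulic radius R = A/P = 5.326/8.253 = 0.6454 m.
V = (1/n) R^(2/3) √S = (1/0.014) × 0.6454^(2/3) × √0.00052 = 1.216 m/s. Hydraulic depth D_h = A/T = 5.326/7.874 = 0.6765 m.
Froude number Fr = V/√(g·D_h) = 1.216/√(9.81×0.6765) = 0.472, which is less than 1, so the flow is subcritical.

subcritical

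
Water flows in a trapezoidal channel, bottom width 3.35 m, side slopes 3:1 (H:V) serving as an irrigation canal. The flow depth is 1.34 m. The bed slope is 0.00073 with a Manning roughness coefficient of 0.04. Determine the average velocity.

V = 0.599 m/s

With bottom width b = 3.35 m and side slope z = 3: A = (b + zy)y = (3.35 + 3×1.34)×1.34 = 9.876 m²; P = b + 2y√(1+z²) = 3.35 + 2×1.34×3.162 = 11.82 m.
Hydraulic radius R = A/P = 9.876/11.82 = 0.8352 m.
From Manning's equation, V = (1/n) R^(2/3) S^(1/2) = (1/0.04) × 0.8352^(2/3) × 0.00073^(1/2) = 0.599 m/s.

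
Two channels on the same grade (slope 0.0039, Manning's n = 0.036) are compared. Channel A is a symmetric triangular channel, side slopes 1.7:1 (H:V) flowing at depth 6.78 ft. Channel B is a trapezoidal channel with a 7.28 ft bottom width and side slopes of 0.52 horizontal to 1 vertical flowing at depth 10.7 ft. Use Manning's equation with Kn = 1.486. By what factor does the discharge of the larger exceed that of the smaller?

2.3

Channel A: For a triangular section with side slope z = 1.7: A = zy² = 1.7×6.78² = 78.15 ft²; P = 2y√(1+z²) = 2×6.78×1.972 = 26.74 ft. Hydraulic radius R = A/P = 78.15/26.74 = 2.922 ft. Q_A = (1.486/0.036)·78.15·2.922^(2/3)·√0.0039 = 411.7 ft³/s.
Channel B: With bottom width b = 7.28 ft and side slope z = 0.52: A = (b + zy)y = (7.28 + 0.52×10.7)×10.7 = 137.4 ft²; P = b + 2y√(1+z²) = 7.28 + 2×10.7×1.127 = 31.4 ft. Hydraulic radius R = A/P = 137.4/31.4 = 4.377 ft. Q_B = (1.486/0.036)·137.4·4.377^(2/3)·√0.0039 = 947.9 ft³/s.
The larger discharge is 947.9 ft³/s and the smaller is 411.7 ft³/s; the ratio is 2.3.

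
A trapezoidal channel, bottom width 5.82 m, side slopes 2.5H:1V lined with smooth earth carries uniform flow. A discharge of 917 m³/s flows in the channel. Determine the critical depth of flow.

At critical depth, Q² T / (g A³) = 1, i.e. A³/T = Q²/g = 917²/9.81 = 85720.
Trying y = 7.98 m: A³/T = 190200 — too large.
Trying y = 6.66 m: A³/T = 85670 — close enough.

y_c = 6.66 m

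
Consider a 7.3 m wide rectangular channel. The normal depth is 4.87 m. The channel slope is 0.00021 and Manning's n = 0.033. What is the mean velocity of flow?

Flow area A = b·y = 7.3 × 4.87 = 35.55 m². Wetted perimeter P = b + 2y = 7.3 + 2×4.87 = 17.04 m.
Hydraulic radius R = A/P = 35.55/17.04 = 2.086 m.
From Manning's equation, V = (1/n) R^(2/3) S^(1/2) = (1/0.033) × 2.086^(2/3) × 0.00021^(1/2) = 0.717 m/s.

V = 0.717 m/s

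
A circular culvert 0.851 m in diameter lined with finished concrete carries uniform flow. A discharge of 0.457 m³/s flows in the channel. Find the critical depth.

At critical depth, Q² T / (g A³) = 1, i.e. A³/T = Q²/g = 0.457²/9.81 = 0.02129.
Try y = 0.358 m: A³/T = 0.01396 — short.
Try y = 0.479 m: A³/T = 0.04249 — over.
Try y = 0.4 m: A³/T = 0.02134 — close enough.

y_c = 0.4 m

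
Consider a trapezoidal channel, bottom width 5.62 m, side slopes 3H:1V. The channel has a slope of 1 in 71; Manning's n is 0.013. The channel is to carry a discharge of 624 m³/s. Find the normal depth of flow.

y_n = 3.08 m

Manning's equation rearranged: A R^(2/3) = nQ / (1·√S) = 0.013 × 624 / (√0.01408) = 68.35.
Trying y = 3.71 m: A R^(2/3) = 103.1 — high.
Trying y = 2.17 m: A R^(2/3) = 32.32 — low.
Trying y = 3.08 m: A R^(2/3) = 68.31 — close enough.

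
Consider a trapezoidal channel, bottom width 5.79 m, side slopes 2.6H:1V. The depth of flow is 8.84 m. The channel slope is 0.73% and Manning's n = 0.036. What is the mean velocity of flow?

V = 6.58 m/s

With bottom width b = 5.79 m and side slope z = 2.6: A = (b + zy)y = (5.79 + 2.6×8.84)×8.84 = 254.4 m²; P = b + 2y√(1+z²) = 5.79 + 2×8.84×2.786 = 55.04 m.
Hydraulic radius R = A/P = 254.4/55.04 = 4.621 m.
From Manning's equation, V = (1/n) R^(2/3) S^(1/2) = (1/0.036) × 4.621^(2/3) × 0.0073^(1/2) = 6.58 m/s.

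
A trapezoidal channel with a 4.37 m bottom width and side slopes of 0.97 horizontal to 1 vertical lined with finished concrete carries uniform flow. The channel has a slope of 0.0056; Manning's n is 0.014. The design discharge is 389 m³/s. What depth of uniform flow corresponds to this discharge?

y_n = 4.62 m

Manning's equation rearranged: A R^(2/3) = nQ / (1·√S) = 0.014 × 389 / (√0.0056) = 72.78.
At y = 3.66 m: A R^(2/3) = 45.86 — low.
At y = 5.63 m: A R^(2/3) = 108.9 — high.
At y = 4.62 m: A R^(2/3) = 72.73 — matches.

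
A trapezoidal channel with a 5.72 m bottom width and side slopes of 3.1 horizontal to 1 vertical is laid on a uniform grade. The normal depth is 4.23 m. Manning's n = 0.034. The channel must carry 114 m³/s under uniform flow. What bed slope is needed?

S = 0.000739

With bottom width b = 5.72 m and side slope z = 3.1: A = (b + zy)y = (5.72 + 3.1×4.23)×4.23 = 79.66 m²; P = b + 2y√(1+z²) = 5.72 + 2×4.23×3.257 = 33.28 m.
Hydraulic radius R = A/P = 79.66/33.28 = 2.394 m.
From Manning's equation, S = [nQ / (1 A R^(2/3))]² = [0.034 × 114 / (1 × 79.66 × 2.394^(2/3))]² = 0.000739.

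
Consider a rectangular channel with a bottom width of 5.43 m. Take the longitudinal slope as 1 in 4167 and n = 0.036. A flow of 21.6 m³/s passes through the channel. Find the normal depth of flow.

Manning's equation rearranged: A R^(2/3) = nQ / (1·√S) = 0.036 × 21.6 / (√0.00024) = 50.2.
Try y = 4.81 m: A R^(2/3) = 37.72 — low.
Try y = 6.93 m: A R^(2/3) = 58.75 — high.
Try y = 6.08 m: A R^(2/3) = 50.23 — close enough.

y_n = 6.08 m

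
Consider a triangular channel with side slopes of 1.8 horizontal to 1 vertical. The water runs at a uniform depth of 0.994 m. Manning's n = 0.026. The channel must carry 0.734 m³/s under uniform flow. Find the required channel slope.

For a triangular section with side slope z = 1.8: A = zy² = 1.8×0.994² = 1.778 m²; P = 2y√(1+z²) = 2×0.994×2.059 = 4.094 m.
Hydraulic radius R = A/P = 1.778/4.094 = 0.4345 m.
From Manning's equation, S = [nQ / (1 A R^(2/3))]² = [0.026 × 0.734 / (1 × 1.778 × 0.4345^(2/3))]² = 0.00035.

S = 0.00035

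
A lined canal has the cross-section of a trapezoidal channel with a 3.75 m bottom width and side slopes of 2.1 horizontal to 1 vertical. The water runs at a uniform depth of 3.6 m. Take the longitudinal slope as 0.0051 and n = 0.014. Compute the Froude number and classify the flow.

With bottom width b = 3.75 m and side slope z = 2.1: A = (b + zy)y = (3.75 + 2.1×3.6)×3.6 = 40.72 m²; P = b + 2y√(1+z²) = 3.75 + 2×3.6×2.326 = 20.5 m.
Hydraulic radius R = A/P = 40.72/20.5 = 1.986 m.
V = (1/n) R^(2/3) √S = (1/0.014) × 1.986^(2/3) × √0.0051 = 8.061 m/s. Hydraulic depth D_h = A/T = 40.72/18.87 = 2.158 m.
Froude number Fr = V/√(g·D_h) = 8.061/√(9.81×2.158) = 1.75, which is greater than 1, so the flow is supercritical.

supercritical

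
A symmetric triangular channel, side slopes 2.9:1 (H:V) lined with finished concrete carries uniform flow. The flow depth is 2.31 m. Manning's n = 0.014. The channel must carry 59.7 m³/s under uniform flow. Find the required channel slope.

S = 0.00259

For a triangular section with side slope z = 2.9: A = zy² = 2.9×2.31² = 15.47 m²; P = 2y√(1+z²) = 2×2.31×3.068 = 14.17 m.
Hydraulic radius R = A/P = 15.47/14.17 = 1.092 m.
From Manning's equation, S = [nQ / (1 A R^(2/3))]² = [0.014 × 59.7 / (1 × 15.47 × 1.092^(2/3))]² = 0.00259.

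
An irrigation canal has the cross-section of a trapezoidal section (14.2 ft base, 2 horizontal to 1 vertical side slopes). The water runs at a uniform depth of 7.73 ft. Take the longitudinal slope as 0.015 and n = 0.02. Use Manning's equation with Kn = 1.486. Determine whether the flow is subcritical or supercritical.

supercritical

With bottom width b = 14.2 ft and side slope z = 2: A = (b + zy)y = (14.2 + 2×7.73)×7.73 = 229.3 ft²; P = b + 2y√(1+z²) = 14.2 + 2×7.73×2.236 = 48.77 ft.
Hydraulic radius R = A/P = 229.3/48.77 = 4.701 ft.
V = (1.486/n) R^(2/3) √S = (1.486/0.02) × 4.701^(2/3) × √0.015 = 25.54 ft/s. Hydraulic depth D_h = A/T = 229.3/45.12 = 5.081 ft.
Froude number Fr = V/√(g·D_h) = 25.54/√(32.2×5.081) = 2, which is greater than 1, so the flow is supercritical.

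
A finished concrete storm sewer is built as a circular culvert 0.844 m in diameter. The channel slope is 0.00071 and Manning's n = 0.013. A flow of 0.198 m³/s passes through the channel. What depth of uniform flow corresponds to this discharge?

Manning's equation rearranged: A R^(2/3) = nQ / (1·√S) = 0.013 × 0.198 / (√0.00071) = 0.0966.
Try y = 0.346 m: A R^(2/3) = 0.06988 — too small.
Try y = 0.496 m: A R^(2/3) = 0.129 — too large.
Try y = 0.416 m: A R^(2/3) = 0.09676 — close enough.

y_n = 0.416 m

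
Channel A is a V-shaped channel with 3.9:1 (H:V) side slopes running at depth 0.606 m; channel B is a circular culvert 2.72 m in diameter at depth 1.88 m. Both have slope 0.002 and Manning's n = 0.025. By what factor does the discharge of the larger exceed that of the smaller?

5.85

Channel A: For a triangular section with side slope z = 3.9: A = zy² = 3.9×0.606² = 1.432 m²; P = 2y√(1+z²) = 2×0.606×4.026 = 4.88 m. Hydraulic radius R = A/P = 1.432/4.88 = 0.2935 m. Q_A = (1/0.025)·1.432·0.2935^(2/3)·√0.002 = 1.132 m³/s.
Channel B: For a circular section of diameter D = 2.72 m at depth y = 1.88 m, the central angle is θ = 2 arccos(1 − 2y/D) = 3.926 rad. Then A = (D²/8)(θ − sin θ) = 4.284 m² and P = Dθ/2 = 5.34 m. Hydraulic radius R = A/P = 4.284/5.34 = 0.8024 m. Q_B = (1/0.025)·4.284·0.8024^(2/3)·√0.002 = 6.618 m³/s.
The larger discharge is 6.618 m³/s and the smaller is 1.132 m³/s; the ratio is 5.85.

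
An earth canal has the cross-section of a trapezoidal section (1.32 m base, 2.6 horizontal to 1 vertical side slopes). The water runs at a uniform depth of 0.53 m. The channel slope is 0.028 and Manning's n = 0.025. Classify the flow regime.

With bottom width b = 1.32 m and side slope z = 2.6: A = (b + zy)y = (1.32 + 2.6×0.53)×0.53 = 1.43 m²; P = b + 2y√(1+z²) = 1.32 + 2×0.53×2.786 = 4.273 m.
Hydraulic radius R = A/P = 1.43/4.273 = 0.3347 m.
V = (1/n) R^(2/3) √S = (1/0.025) × 0.3347^(2/3) × √0.028 = 3.226 m/s. Hydraulic depth D_h = A/T = 1.43/4.076 = 0.3508 m.
Froude number Fr = V/√(g·D_h) = 3.226/√(9.81×0.3508) = 1.74, which is greater than 1, so the flow is supercritical.

supercritical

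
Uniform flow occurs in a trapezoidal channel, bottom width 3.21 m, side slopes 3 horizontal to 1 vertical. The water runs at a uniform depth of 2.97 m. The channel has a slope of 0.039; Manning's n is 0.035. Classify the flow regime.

With bottom width b = 3.21 m and side slope z = 3: A = (b + zy)y = (3.21 + 3×2.97)×2.97 = 36 m²; P = b + 2y√(1+z²) = 3.21 + 2×2.97×3.162 = 21.99 m.
Hydraulic radius R = A/P = 36/21.99 = 1.637 m.
V = (1/n) R^(2/3) √S = (1/0.035) × 1.637^(2/3) × √0.039 = 7.836 m/s. Hydraulic depth D_h = A/T = 36/21.03 = 1.712 m.
Froude number Fr = V/√(g·D_h) = 7.836/√(9.81×1.712) = 1.91, which is greater than 1, so the flow is supercritical.

supercritical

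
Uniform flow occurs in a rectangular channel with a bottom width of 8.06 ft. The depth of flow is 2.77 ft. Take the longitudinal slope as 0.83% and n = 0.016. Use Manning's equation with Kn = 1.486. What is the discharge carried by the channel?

Flow area A = b·y = 8.06 × 2.77 = 22.33 ft². Wetted perimeter P = b + 2y = 8.06 + 2×2.77 = 13.6 ft.
Hydraulic radius R = A/P = 22.33/13.6 = 1.642 ft.
Manning's equation: Q = (1.486/n) A R^(2/3) S^(1/2) = (1.486/0.016) × 22.33 × 1.642^(2/3) × 0.0083^(1/2) = 263 ft³/s.

Q = 263 ft³/s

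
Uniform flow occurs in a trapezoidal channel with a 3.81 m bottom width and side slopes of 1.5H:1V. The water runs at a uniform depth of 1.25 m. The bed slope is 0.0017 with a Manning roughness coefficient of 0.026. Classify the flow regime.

With bottom width b = 3.81 m and side slope z = 1.5: A = (b + zy)y = (3.81 + 1.5×1.25)×1.25 = 7.106 m²; P = b + 2y√(1+z²) = 3.81 + 2×1.25×1.803 = 8.317 m.
Hydraulic radius R = A/P = 7.106/8.317 = 0.8544 m.
V = (1/n) R^(2/3) √S = (1/0.026) × 0.8544^(2/3) × √0.0017 = 1.428 m/s. Hydraulic depth D_h = A/T = 7.106/7.56 = 0.94 m.
Froude number Fr = V/√(g·D_h) = 1.428/√(9.81×0.94) = 0.47, which is less than 1, so the flow is subcritical.

subcritical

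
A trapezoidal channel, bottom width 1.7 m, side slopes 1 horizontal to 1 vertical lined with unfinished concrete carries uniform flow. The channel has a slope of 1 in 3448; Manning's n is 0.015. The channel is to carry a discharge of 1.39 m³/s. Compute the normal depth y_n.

Manning's equation rearranged: A R^(2/3) = nQ / (1·√S) = 0.015 × 1.39 / (√0.00029) = 1.224.
Try y = 0.867 m: A R^(2/3) = 1.469 — too large.
Try y = 0.557 m: A R^(2/3) = 0.6639 — too small.
Try y = 0.785 m: A R^(2/3) = 1.225 — matches.

y_n = 0.785 m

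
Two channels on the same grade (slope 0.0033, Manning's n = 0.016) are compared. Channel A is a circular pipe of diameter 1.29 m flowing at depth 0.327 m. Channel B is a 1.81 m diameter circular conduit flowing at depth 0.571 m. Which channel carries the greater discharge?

channel B

Channel A: For a circular section of diameter D = 1.29 m at depth y = 0.327 m, the central angle is θ = 2 arccos(1 − 2y/D) = 2.11 rad. Then A = (D²/8)(θ − sin θ) = 0.2606 m² and P = Dθ/2 = 1.361 m. Hydraulic radius R = A/P = 0.2606/1.361 = 0.1914 m. Q_A = (1/0.016)·0.2606·0.1914^(2/3)·√0.0033 = 0.3107 m³/s.
Channel B: For a circular section of diameter D = 1.81 m at depth y = 0.571 m, the central angle is θ = 2 arccos(1 − 2y/D) = 2.386 rad. Then A = (D²/8)(θ − sin θ) = 0.696 m² and P = Dθ/2 = 2.159 m. Hydraulic radius R = A/P = 0.696/2.159 = 0.3224 m. Q_B = (1/0.016)·0.696·0.3224^(2/3)·√0.0033 = 1.175 m³/s.
Q_A = 0.3107 m³/s vs Q_B = 1.175 m³/s, so channel B carries more.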